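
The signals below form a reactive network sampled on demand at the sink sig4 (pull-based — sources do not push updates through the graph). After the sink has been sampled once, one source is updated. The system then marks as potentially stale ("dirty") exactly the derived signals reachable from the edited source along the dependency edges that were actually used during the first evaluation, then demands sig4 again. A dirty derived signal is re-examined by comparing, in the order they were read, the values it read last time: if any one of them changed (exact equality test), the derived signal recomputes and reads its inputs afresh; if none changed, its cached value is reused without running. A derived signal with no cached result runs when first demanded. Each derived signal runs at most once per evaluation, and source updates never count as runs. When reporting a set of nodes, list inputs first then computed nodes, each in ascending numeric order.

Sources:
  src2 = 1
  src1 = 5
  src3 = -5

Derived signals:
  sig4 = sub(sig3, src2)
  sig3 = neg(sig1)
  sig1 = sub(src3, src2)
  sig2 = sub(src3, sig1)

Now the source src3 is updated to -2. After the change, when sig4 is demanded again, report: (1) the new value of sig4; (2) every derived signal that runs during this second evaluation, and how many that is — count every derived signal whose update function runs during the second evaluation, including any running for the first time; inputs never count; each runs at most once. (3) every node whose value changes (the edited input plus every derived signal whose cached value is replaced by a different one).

sig4 now evaluates to 2.
Run set: sig1, sig3, sig4 (3 run).
Changed values: src3, sig1, sig3, sig4.

Initial pass — values computed on the first demand:
  sig1 = sub(-5, 1) = -6
  sig3 = neg(-6) = 6
  sig4 = sub(6, 1) = 5

Second demand — change propagation:
  sig1: re-runs because src3 -5->-2; new result -3.
  sig3: re-runs because sig1 -6->-3; new result 3.
  sig4: re-runs because sig3 6->3; new result 2.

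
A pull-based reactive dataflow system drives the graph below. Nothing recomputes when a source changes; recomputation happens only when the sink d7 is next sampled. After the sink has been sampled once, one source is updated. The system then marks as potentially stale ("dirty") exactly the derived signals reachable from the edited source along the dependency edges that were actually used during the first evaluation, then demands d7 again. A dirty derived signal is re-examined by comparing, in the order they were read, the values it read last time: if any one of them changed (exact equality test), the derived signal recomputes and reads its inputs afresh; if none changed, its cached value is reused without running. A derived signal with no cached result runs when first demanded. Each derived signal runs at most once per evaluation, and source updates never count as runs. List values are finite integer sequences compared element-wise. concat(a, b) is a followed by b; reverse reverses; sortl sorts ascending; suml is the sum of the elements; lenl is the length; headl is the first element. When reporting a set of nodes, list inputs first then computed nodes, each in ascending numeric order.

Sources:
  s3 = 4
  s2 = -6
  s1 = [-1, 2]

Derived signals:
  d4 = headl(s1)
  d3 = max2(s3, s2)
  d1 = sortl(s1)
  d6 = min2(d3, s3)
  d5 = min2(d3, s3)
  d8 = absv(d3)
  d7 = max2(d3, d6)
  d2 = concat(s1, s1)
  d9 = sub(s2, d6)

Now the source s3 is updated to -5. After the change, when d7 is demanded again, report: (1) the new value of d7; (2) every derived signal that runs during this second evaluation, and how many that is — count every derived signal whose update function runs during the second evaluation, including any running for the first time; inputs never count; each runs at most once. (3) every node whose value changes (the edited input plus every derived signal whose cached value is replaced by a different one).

New value of d7: -5.
Derived signals that run: d3, d6, d7 — 3 in total.
Values that change: s3, d3, d6, d7.

First evaluation (everything demanded from the output):
  d3 = max2(4, -6) = 4
  d6 = min2(4, 4) = 4
  d7 = max2(4, 4) = 4

Propagation after the edit:
  d3: runs — s3 4->-5; result -5.
  d6: runs — d3 4->-5; s3 4->-5; result -5.
  d7: runs — d3 4->-5; d6 4->-5; result -5.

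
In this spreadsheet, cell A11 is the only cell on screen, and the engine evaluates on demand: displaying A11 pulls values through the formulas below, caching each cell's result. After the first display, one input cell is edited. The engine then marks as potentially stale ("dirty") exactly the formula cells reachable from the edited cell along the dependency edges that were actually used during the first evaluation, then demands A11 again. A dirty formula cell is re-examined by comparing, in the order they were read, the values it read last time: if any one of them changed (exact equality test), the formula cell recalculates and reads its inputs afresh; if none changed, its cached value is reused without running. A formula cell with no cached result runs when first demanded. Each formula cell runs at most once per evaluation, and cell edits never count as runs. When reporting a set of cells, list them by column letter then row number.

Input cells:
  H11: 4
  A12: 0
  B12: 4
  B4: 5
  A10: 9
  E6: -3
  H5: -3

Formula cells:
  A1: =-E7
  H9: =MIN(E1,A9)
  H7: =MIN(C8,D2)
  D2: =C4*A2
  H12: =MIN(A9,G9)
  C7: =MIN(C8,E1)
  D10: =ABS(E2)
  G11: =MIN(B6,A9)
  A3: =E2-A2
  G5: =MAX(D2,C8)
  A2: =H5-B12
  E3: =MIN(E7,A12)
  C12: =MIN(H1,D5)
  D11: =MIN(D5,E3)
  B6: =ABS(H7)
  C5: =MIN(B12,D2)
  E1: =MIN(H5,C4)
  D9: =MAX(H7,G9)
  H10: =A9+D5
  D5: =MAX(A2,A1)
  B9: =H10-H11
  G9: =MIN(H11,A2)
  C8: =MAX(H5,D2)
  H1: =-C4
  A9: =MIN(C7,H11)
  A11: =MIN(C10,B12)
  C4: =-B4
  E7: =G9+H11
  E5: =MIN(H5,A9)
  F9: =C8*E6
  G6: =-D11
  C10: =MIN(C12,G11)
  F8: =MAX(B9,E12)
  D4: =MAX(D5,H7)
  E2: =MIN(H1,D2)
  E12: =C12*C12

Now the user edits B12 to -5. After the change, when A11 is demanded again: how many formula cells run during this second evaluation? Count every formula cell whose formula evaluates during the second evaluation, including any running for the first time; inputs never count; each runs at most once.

Initial pass — values computed on the first demand:
  A2 = -3 - 4 = -7
  C4 = -(5) = -5
  D2 = -5 * -7 = 35
  C8 = MAX(-3, 35) = 35
  E1 = MIN(-3, -5) = -5
  C7 = MIN(35, -5) = -5
  A9 = MIN(-5, 4) = -5
  G9 = MIN(4, -7) = -7
  E7 = -7 + 4 = -3
  A1 = -(-3) = 3
  D5 = MAX(-7, 3) = 3
  H1 = -(-5) = 5
  C12 = MIN(5, 3) = 3
  H7 = MIN(35, 35) = 35
  B6 = ABS(35) = 35
  G11 = MIN(35, -5) = -5
  C10 = MIN(3, -5) = -5
  A11 = MIN(-5, 4) = -5

Second demand — change propagation:
  A2: re-runs because B12 4->-5; new result 2.
  D2: re-runs because A2 -7->2; new result -10.
  C8: re-runs because D2 35->-10; new result -3.
  C7: re-runs because C8 35->-3; new result -5 (unchanged).
  A9: re-examined; everything it read last time is the same (C7 unchanged, H11 unchanged) — cache -5 kept, no run.
  G9: re-runs because A2 -7->2; new result 2.
  E7: re-runs because G9 -7->2; new result 6.
  A1: re-runs because E7 -3->6; new result -6.
  D5: re-runs because A2 -7->2; A1 3->-6; new result 2.
  C12: re-runs because D5 3->2; new result 2.
  H7: re-runs because C8 35->-3; D2 35->-10; new result -10.
  B6: re-runs because H7 35->-10; new result 10.
  G11: re-runs because B6 35->10; new result -5 (unchanged).
  C10: re-runs because C12 3->2; new result -5 (unchanged).
  A11: re-runs because B12 4->-5; new result -5 (unchanged).

The important point: at A9 every value read last time is unchanged, so the dirty flag clears without a run.

Run set: A1, A2, A11, B6, C7, C8, C10, C12, D2, D5, E7, G9, G11, H7 (14 run).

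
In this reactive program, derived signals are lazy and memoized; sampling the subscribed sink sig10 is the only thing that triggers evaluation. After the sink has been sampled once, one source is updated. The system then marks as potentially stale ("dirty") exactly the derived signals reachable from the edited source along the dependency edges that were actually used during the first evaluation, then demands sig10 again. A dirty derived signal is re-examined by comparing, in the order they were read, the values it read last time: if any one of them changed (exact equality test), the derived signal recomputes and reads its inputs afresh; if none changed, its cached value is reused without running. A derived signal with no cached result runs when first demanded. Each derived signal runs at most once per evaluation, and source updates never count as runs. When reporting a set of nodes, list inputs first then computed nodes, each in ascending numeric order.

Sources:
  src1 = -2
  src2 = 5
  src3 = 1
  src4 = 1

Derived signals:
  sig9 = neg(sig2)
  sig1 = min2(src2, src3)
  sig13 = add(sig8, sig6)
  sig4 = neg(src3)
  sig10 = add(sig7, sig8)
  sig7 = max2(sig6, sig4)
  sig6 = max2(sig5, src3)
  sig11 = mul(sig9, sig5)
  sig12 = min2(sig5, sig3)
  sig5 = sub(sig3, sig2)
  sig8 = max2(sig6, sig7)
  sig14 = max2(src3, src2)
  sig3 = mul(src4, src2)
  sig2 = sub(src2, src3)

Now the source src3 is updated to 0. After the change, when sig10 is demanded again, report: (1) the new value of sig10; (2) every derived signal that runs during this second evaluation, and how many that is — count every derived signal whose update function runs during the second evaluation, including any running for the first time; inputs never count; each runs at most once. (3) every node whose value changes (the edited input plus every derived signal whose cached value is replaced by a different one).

First demand of the output computes:
  sig2 = sub(5, 1) = 4
  sig3 = mul(1, 5) = 5
  sig4 = neg(1) = -1
  sig5 = sub(5, 4) = 1
  sig6 = max2(1, 1) = 1
  sig7 = max2(1, -1) = 1
  sig8 = max2(1, 1) = 1
  sig10 = add(1, 1) = 2

After the edit, cleaning proceeds:
  sig2: a read changed (src3 1->0) — executes, giving 5.
  sig4: a read changed (src3 1->0) — executes, giving 0.
  sig5: a read changed (sig2 4->5) — executes, giving 0.
  sig6: a read changed (sig5 1->0; src3 1->0) — executes, giving 0.
  sig7: a read changed (sig6 1->0; sig4 -1->0) — executes, giving 0.
  sig8: a read changed (sig6 1->0; sig7 1->0) — executes, giving 0.
  sig10: a read changed (sig7 1->0; sig8 1->0) — executes, giving 0.

Demanding sig10 again yields 0.
7 derived signals run: sig2, sig4, sig5, sig6, sig7, sig8, sig10.
The nodes whose values change: src3, sig2, sig4, sig5, sig6, sig7, sig8, sig10.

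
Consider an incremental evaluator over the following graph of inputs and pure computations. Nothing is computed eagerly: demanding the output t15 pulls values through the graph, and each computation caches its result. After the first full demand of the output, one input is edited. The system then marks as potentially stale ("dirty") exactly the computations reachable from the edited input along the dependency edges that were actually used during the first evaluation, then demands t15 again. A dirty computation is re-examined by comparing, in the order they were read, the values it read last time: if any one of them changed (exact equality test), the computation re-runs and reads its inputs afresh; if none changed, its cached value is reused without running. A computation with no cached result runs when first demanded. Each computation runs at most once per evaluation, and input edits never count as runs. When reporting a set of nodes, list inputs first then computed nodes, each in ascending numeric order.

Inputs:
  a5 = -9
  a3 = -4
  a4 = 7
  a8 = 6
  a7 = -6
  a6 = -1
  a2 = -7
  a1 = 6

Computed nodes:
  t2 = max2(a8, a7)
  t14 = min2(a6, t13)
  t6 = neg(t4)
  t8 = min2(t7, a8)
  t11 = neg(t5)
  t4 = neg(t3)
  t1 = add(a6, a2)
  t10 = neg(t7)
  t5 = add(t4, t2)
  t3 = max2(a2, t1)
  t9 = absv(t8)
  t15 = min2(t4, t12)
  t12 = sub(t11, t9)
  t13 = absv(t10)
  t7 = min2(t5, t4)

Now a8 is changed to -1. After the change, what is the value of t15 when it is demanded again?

t15 now evaluates to -7.

Initial pass — values computed on the first demand:
  t1 = add(-1, -7) = -8
  t2 = max2(6, -6) = 6
  t3 = max2(-7, -8) = -7
  t4 = neg(-7) = 7
  t5 = add(7, 6) = 13
  t7 = min2(13, 7) = 7
  t8 = min2(7, 6) = 6
  t9 = absv(6) = 6
  t11 = neg(13) = -13
  t12 = sub(-13, 6) = -19
  t15 = min2(7, -19) = -19

Second demand — change propagation:
  t2: re-runs because a8 6->-1; new result -1.
  t5: re-runs because t2 6->-1; new result 6.
  t7: re-runs because t5 13->6; new result 6.
  t8: re-runs because t7 7->6; a8 6->-1; new result -1.
  t9: re-runs because t8 6->-1; new result 1.
  t11: re-runs because t5 13->6; new result -6.
  t12: re-runs because t11 -13->-6; t9 6->1; new result -7.
  t15: re-runs because t12 -19->-7; new result -7.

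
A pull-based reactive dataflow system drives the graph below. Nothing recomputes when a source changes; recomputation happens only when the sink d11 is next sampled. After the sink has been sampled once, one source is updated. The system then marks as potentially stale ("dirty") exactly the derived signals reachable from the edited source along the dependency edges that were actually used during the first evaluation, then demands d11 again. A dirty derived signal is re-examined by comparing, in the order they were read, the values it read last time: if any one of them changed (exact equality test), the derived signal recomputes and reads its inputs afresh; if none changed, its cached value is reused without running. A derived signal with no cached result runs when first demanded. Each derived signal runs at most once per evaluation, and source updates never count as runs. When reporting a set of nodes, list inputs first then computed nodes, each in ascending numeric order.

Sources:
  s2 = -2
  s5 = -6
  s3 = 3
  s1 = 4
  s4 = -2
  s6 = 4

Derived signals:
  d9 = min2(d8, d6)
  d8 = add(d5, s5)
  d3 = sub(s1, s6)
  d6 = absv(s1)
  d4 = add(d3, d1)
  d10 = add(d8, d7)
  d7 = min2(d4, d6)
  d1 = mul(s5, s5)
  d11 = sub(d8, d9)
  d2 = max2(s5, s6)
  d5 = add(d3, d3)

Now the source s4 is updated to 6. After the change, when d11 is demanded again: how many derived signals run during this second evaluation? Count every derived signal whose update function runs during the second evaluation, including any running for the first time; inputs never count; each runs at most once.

Derived signals that run: none — 0 in total.
Key observation: s4 is never demanded by the output, so the edit triggers no recomputation at all.

First evaluation (everything demanded from the output):
  d3 = sub(4, 4) = 0
  d5 = add(0, 0) = 0
  d6 = absv(4) = 4
  d8 = add(0, -6) = -6
  d9 = min2(-6, 4) = -6
  d11 = sub(-6, -6) = 0

Propagation after the edit:
  s4 feeds no computation that the output demands — nothing is marked dirty and nothing runs.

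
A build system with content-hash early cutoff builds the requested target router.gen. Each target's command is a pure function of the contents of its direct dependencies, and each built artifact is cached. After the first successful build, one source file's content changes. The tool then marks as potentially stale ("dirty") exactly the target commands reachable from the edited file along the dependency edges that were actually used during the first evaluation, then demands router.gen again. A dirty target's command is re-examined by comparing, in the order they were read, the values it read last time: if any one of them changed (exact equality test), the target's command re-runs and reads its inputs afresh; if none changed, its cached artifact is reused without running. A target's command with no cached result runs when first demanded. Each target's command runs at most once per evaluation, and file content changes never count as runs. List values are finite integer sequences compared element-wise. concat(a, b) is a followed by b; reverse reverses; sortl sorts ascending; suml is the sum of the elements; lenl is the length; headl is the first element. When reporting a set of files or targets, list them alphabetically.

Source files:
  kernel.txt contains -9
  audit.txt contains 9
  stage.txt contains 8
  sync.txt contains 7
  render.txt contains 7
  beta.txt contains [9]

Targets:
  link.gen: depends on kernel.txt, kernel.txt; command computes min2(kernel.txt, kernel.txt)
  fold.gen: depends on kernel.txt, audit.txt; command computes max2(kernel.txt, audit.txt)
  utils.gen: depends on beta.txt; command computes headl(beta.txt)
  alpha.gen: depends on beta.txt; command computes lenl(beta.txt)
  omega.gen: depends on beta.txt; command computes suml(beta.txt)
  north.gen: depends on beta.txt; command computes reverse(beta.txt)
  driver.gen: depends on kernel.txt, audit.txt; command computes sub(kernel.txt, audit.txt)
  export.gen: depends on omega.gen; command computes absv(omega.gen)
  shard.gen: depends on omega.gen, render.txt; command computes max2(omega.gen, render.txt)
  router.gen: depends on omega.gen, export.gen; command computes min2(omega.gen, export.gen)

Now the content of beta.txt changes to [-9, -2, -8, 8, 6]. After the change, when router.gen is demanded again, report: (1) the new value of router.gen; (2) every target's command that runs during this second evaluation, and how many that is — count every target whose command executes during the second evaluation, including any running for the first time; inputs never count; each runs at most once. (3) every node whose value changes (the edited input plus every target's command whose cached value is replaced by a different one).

New value of router.gen: -5.
Target commands that run: export.gen, omega.gen, router.gen — 3 in total.
Values that change: beta.txt, export.gen, omega.gen, router.gen.

First evaluation (everything demanded from the output):
  omega.gen = suml([9]) = 9
  export.gen = absv(9) = 9
  router.gen = min2(9, 9) = 9

Propagation after the edit:
  omega.gen: runs — beta.txt [9]->[-9, -2, -8, 8, 6]; result -5.
  export.gen: runs — omega.gen 9->-5; result 5.
  router.gen: runs — omega.gen 9->-5; export.gen 9->5; result -5.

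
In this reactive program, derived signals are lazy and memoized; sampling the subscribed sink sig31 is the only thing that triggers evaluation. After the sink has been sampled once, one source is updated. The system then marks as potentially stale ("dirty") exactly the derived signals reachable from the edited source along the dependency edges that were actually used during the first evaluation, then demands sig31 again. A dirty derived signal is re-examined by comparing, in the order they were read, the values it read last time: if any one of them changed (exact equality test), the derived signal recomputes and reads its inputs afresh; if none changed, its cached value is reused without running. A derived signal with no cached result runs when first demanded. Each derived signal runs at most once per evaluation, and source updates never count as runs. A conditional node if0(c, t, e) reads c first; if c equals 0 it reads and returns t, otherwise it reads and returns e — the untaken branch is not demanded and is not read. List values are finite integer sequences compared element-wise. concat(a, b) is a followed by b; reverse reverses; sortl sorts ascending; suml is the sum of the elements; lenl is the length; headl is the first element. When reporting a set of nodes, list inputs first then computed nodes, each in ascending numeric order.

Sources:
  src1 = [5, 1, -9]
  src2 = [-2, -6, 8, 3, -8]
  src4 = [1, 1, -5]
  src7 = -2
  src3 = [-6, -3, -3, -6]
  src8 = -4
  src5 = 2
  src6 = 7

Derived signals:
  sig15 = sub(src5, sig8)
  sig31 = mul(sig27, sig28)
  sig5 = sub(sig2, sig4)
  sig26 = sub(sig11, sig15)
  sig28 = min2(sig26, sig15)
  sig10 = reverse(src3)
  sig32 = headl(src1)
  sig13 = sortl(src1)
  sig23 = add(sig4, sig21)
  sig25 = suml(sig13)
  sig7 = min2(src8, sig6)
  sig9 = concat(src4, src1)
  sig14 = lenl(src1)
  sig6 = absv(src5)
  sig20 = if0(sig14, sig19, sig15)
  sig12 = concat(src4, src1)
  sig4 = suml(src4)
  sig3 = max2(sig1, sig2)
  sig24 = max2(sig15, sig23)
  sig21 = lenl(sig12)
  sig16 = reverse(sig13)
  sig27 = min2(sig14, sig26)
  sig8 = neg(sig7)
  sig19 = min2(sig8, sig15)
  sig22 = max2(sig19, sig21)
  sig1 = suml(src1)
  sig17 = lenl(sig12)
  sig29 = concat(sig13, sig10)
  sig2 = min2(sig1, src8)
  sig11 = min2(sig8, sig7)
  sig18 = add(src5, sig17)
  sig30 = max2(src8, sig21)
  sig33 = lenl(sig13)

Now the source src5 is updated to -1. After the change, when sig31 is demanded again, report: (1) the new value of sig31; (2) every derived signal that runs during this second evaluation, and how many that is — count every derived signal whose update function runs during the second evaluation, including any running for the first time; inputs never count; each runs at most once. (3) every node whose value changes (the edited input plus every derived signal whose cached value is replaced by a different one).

Demanding sig31 again yields -5.
7 derived signals run: sig6, sig7, sig15, sig26, sig27, sig28, sig31.
The nodes whose values change: src5, sig6, sig15, sig26, sig27, sig28, sig31.
Note where the cutoff bites: sig8 is checked, finds nothing changed, and keeps its cache.

First demand of the output computes:
  sig6 = absv(2) = 2
  sig7 = min2(-4, 2) = -4
  sig8 = neg(-4) = 4
  sig11 = min2(4, -4) = -4
  sig14 = lenl([5, 1, -9]) = 3
  sig15 = sub(2, 4) = -2
  sig26 = sub(-4, -2) = -2
  sig27 = min2(3, -2) = -2
  sig28 = min2(-2, -2) = -2
  sig31 = mul(-2, -2) = 4

After the edit, cleaning proceeds:
  sig6: a read changed (src5 2->-1) — executes, giving 1.
  sig7: a read changed (sig6 2->1) — executes, giving -4 — identical to its old value.
  sig8: dirty, but its reads are unchanged (sig7 unchanged); cached 4 stands.
  sig11: dirty, but its reads are unchanged (sig8 unchanged, sig7 unchanged); cached -4 stands.
  sig15: a read changed (src5 2->-1) — executes, giving -5.
  sig26: a read changed (sig15 -2->-5) — executes, giving 1.
  sig27: a read changed (sig26 -2->1) — executes, giving 1.
  sig28: a read changed (sig26 -2->1; sig15 -2->-5) — executes, giving -5.
  sig31: a read changed (sig27 -2->1; sig28 -2->-5) — executes, giving -5.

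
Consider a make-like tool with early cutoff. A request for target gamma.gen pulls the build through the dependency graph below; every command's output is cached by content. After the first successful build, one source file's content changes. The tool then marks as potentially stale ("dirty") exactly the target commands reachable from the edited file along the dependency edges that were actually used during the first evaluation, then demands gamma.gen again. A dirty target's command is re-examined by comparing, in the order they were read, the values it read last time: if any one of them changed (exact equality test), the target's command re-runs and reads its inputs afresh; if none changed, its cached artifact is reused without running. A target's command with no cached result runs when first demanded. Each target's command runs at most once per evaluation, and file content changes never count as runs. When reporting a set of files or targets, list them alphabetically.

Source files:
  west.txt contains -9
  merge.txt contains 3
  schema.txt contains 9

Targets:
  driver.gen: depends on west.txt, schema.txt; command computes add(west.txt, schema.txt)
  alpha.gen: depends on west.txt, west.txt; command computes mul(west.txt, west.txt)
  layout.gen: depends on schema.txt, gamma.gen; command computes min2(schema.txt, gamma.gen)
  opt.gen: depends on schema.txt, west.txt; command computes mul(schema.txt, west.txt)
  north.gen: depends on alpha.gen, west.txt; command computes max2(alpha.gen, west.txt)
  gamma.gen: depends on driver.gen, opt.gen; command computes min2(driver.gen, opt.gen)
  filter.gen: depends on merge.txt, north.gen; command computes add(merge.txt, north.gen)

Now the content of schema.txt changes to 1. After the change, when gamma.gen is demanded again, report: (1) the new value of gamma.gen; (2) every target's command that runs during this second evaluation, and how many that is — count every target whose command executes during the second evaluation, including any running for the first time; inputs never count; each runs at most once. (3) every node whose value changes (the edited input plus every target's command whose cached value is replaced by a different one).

Demanding gamma.gen again yields -9.
3 target commands run: driver.gen, gamma.gen, opt.gen.
The nodes whose values change: driver.gen, gamma.gen, opt.gen, schema.txt.

First demand of the output computes:
  driver.gen = add(-9, 9) = 0
  opt.gen = mul(9, -9) = -81
  gamma.gen = min2(0, -81) = -81

After the edit, cleaning proceeds:
  driver.gen: a read changed (schema.txt 9->1) — executes, giving -8.
  opt.gen: a read changed (schema.txt 9->1) — executes, giving -9.
  gamma.gen: a read changed (driver.gen 0->-8; opt.gen -81->-9) — executes, giving -9.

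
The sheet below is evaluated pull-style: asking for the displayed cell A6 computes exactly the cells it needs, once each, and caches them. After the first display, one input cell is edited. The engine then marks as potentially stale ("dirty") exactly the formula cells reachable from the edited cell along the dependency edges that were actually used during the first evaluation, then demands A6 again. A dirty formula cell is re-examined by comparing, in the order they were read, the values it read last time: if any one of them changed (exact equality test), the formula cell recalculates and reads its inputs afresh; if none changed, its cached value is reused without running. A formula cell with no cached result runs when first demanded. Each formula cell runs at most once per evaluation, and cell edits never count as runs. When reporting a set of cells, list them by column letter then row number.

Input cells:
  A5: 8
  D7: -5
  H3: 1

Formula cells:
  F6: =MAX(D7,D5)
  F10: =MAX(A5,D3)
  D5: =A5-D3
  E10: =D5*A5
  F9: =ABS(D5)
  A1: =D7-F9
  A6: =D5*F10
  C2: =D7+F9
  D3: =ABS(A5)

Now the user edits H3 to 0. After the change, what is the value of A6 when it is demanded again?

Demanding A6 again yields 0.
Note the shortcut — nothing in the graph depends on H3 at all, so no recomputation happens.

First demand of the output computes:
  D3 = ABS(8) = 8
  D5 = 8 - 8 = 0
  F10 = MAX(8, 8) = 8
  A6 = 0 * 8 = 0

After the edit, cleaning proceeds:
  no node depends on H3 at all; the second demand re-runs nothing.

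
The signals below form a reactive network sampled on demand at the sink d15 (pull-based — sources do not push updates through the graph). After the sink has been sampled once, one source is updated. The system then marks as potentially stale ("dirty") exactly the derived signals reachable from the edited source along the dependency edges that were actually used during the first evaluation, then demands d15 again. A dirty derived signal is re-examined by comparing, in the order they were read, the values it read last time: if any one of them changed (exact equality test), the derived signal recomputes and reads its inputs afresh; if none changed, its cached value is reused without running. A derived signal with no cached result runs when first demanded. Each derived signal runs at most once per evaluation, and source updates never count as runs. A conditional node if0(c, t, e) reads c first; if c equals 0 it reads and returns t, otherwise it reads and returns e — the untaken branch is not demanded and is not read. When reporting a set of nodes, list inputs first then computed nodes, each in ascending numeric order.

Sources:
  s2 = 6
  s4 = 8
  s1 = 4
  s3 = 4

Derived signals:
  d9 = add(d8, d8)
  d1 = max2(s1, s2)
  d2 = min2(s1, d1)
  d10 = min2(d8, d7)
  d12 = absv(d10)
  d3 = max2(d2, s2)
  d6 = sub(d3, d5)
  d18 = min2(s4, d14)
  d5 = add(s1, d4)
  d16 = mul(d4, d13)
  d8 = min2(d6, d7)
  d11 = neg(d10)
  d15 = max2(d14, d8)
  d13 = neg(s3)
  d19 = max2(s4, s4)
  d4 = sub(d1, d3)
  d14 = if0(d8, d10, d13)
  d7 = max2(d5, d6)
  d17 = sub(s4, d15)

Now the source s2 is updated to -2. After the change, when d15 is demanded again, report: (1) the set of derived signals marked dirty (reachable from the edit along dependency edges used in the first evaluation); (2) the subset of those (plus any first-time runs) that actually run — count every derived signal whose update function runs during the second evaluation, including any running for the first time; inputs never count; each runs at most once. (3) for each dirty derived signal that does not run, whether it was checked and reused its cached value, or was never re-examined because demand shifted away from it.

Dirty set: d1, d2, d3, d4, d5, d6, d7, d8, d14, d15.
Run set: d1, d2, d3, d4, d6, d7, d8, d10, d14, d15 (10 run).
Re-examined without running (cache reused): d5.
The important point: the flipped condition pulls in fresh nodes; d10 runs for the first time.

Initial pass — values computed on the first demand:
  d1 = max2(4, 6) = 6
  d2 = min2(4, 6) = 4
  d3 = max2(4, 6) = 6
  d4 = sub(6, 6) = 0
  d5 = add(4, 0) = 4
  d6 = sub(6, 4) = 2
  d7 = max2(4, 2) = 4
  d8 = min2(2, 4) = 2
  d13 = neg(4) = -4
  d14 = if0(d8=2 -> else branch d13) = -4
  d15 = max2(-4, 2) = 2

Second demand — change propagation:
  d1: re-runs because s2 6->-2; new result 4.
  d2: re-runs because d1 6->4; new result 4 (unchanged).
  d3: re-runs because s2 6->-2; new result 4.
  d4: re-runs because d1 6->4; d3 6->4; new result 0 (unchanged).
  d5: re-examined; everything it read last time is the same (s1 unchanged, d4 unchanged) — cache 4 kept, no run.
  d6: re-runs because d3 6->4; new result 0.
  d7: re-runs because d6 2->0; new result 4 (unchanged).
  d8: re-runs because d6 2->0; new result 0.
  d10: newly demanded (no cache) — executes and yields 0.
  d14: re-runs because d8 2->0; new result 0.
  d15: re-runs because d14 -4->0; d8 2->0; new result 0.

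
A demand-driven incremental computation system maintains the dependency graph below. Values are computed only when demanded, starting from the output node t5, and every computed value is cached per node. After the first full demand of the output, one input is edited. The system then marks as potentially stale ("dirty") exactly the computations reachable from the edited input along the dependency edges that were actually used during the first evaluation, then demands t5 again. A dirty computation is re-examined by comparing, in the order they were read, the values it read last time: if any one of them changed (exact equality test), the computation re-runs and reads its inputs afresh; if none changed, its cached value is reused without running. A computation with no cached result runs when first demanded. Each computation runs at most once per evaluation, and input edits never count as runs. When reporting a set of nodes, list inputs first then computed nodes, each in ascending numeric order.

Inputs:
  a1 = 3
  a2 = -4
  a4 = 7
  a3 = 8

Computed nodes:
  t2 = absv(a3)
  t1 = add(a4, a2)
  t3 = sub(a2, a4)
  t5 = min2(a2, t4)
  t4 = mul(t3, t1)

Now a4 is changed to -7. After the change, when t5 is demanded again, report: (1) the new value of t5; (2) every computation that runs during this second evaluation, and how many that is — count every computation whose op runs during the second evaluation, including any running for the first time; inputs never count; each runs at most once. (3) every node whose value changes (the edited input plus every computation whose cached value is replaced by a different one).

First evaluation (everything demanded from the output):
  t1 = add(7, -4) = 3
  t3 = sub(-4, 7) = -11
  t4 = mul(-11, 3) = -33
  t5 = min2(-4, -33) = -33

Propagation after the edit:
  t1: runs — a4 7->-7; result -11.
  t3: runs — a4 7->-7; result 3.
  t4: runs — t3 -11->3; t1 3->-11; result -33 (same value as before).
  t5: checked — values it read are unchanged (a2 unchanged, t4 unchanged); reused cached -33 without running.

Key observation: the change is absorbed at t4 — it re-runs but produces the same value, and the output's value is unchanged.

New value of t5: -33.
Computations that run: t1, t3, t4 — 3 in total.
Values that change: a4, t1, t3.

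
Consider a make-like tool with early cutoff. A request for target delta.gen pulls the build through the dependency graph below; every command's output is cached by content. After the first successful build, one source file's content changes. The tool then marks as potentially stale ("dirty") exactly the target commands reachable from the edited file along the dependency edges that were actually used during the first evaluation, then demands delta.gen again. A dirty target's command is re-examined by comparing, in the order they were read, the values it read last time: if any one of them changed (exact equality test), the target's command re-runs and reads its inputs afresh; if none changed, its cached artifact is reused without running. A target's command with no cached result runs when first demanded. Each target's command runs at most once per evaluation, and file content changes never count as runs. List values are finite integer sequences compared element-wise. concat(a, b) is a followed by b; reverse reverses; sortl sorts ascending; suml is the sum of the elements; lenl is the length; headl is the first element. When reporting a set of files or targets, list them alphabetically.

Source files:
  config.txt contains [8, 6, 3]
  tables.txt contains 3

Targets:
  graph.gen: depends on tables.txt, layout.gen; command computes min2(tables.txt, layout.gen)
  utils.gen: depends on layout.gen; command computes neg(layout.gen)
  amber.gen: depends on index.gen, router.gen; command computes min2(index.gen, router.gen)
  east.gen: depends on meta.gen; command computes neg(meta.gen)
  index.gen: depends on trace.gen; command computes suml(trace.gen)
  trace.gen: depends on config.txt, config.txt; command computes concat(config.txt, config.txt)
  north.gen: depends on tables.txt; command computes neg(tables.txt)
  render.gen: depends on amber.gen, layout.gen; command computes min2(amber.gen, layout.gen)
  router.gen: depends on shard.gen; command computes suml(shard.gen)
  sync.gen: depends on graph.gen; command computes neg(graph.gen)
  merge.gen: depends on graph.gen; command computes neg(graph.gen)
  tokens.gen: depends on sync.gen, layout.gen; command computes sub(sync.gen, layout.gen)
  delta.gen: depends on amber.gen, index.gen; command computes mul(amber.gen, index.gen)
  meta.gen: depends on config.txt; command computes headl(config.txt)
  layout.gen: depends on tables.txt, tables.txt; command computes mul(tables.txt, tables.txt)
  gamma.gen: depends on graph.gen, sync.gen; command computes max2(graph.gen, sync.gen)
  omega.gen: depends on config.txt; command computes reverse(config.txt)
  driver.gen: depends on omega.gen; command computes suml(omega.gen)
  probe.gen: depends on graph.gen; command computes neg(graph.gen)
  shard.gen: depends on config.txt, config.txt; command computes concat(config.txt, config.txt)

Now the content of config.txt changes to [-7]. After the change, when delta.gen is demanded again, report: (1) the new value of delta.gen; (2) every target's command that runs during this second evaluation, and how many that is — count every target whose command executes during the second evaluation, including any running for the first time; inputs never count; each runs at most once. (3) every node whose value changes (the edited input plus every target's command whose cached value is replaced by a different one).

Demanding delta.gen again yields 196.
6 target commands run: amber.gen, delta.gen, index.gen, router.gen, shard.gen, trace.gen.
The nodes whose values change: amber.gen, config.txt, delta.gen, index.gen, router.gen, shard.gen, trace.gen.

First demand of the output computes:
  shard.gen = concat([8, 6, 3], [8, 6, 3]) = [8, 6, 3, 8, 6, 3]
  router.gen = suml([8, 6, 3, 8, 6, 3]) = 34
  trace.gen = concat([8, 6, 3], [8, 6, 3]) = [8, 6, 3, 8, 6, 3]
  index.gen = suml([8, 6, 3, 8, 6, 3]) = 34
  amber.gen = min2(34, 34) = 34
  delta.gen = mul(34, 34) = 1156

After the edit, cleaning proceeds:
  shard.gen: a read changed (config.txt [8, 6, 3]->[-7]; config.txt [8, 6, 3]->[-7]) — executes, giving [-7, -7].
  router.gen: a read changed (shard.gen [8, 6, 3, 8, 6, 3]->[-7, -7]) — executes, giving -14.
  trace.gen: a read changed (config.txt [8, 6, 3]->[-7]; config.txt [8, 6, 3]->[-7]) — executes, giving [-7, -7].
  index.gen: a read changed (trace.gen [8, 6, 3, 8, 6, 3]->[-7, -7]) — executes, giving -14.
  amber.gen: a read changed (index.gen 34->-14; router.gen 34->-14) — executes, giving -14.
  delta.gen: a read changed (amber.gen 34->-14; index.gen 34->-14) — executes, giving 196.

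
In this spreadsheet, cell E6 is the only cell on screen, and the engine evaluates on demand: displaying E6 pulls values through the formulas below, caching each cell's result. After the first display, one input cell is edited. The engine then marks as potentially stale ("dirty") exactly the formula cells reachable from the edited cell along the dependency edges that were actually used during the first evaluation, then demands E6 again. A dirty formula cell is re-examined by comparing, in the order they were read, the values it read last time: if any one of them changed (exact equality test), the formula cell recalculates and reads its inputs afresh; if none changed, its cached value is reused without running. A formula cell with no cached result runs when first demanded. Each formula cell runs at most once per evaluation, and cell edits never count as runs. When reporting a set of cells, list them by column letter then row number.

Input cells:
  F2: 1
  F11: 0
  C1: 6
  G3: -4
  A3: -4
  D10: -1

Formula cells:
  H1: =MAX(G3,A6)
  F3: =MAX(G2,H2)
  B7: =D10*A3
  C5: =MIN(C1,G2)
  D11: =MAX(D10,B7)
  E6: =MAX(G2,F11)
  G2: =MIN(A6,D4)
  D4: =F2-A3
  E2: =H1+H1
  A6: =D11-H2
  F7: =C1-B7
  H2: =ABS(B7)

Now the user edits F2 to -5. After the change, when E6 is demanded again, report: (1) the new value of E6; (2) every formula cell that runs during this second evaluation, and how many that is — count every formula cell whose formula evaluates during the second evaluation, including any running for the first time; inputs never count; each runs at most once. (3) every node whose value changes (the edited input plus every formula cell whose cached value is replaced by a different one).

E6 now evaluates to 0.
Run set: D4, E6, G2 (3 run).
Changed values: D4, F2, G2.

Initial pass — values computed on the first demand:
  B7 = -1 * -4 = 4
  D4 = 1 - -4 = 5
  D11 = MAX(-1, 4) = 4
  H2 = ABS(4) = 4
  A6 = 4 - 4 = 0
  G2 = MIN(0, 5) = 0
  E6 = MAX(0, 0) = 0

Second demand — change propagation:
  D4: re-runs because F2 1->-5; new result -1.
  G2: re-runs because D4 5->-1; new result -1.
  E6: re-runs because G2 0->-1; new result 0 (unchanged).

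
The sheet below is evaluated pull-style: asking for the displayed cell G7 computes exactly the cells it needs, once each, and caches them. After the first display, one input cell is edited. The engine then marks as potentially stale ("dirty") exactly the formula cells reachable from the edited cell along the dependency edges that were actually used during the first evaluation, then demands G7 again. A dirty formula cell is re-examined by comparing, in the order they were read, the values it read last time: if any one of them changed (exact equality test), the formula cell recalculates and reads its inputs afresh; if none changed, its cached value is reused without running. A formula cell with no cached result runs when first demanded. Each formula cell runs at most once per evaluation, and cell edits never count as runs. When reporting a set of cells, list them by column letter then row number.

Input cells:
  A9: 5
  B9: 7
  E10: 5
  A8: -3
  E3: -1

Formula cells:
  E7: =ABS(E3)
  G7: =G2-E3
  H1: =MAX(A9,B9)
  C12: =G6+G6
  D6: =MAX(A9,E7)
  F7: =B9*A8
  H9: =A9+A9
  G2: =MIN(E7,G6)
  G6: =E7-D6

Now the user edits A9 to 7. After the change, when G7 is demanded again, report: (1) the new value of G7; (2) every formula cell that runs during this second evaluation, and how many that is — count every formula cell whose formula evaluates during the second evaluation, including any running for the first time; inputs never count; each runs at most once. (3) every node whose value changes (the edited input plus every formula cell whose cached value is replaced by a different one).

Demanding G7 again yields -5.
4 formula cells run: D6, G2, G6, G7.
The nodes whose values change: A9, D6, G2, G6, G7.

First demand of the output computes:
  E7 = ABS(-1) = 1
  D6 = MAX(5, 1) = 5
  G6 = 1 - 5 = -4
  G2 = MIN(1, -4) = -4
  G7 = -4 - -1 = -3

After the edit, cleaning proceeds:
  D6: a read changed (A9 5->7) — executes, giving 7.
  G6: a read changed (D6 5->7) — executes, giving -6.
  G2: a read changed (G6 -4->-6) — executes, giving -6.
  G7: a read changed (G2 -4->-6) — executes, giving -5.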